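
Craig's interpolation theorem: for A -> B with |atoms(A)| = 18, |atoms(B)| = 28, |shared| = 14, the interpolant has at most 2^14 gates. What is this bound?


Shared atoms = 14
Craig interpolant size bound = 2^14
= 16384

16384


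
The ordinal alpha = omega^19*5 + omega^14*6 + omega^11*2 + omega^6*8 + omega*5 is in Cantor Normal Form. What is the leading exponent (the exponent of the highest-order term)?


CNF: omega^19*5 + omega^14*6 + omega^11*2 + omega^6*8 + omega*5
The leading term is omega^19*5, which has exponent 19.

19


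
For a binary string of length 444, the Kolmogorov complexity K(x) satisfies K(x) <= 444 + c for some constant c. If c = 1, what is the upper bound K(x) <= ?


K(x) <= |x| + c = 444 + 1 = 445

445


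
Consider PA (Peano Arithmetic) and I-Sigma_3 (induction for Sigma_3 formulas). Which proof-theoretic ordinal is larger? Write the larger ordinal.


Proof-theoretic ordinal of PA (Peano Arithmetic): epsilon_0
Proof-theoretic ordinal of I-Sigma_3 (induction for Sigma_3 formulas): omega^(omega^(omega^omega))
Comparing: omega^(omega^(omega^omega)) < epsilon_0.
The larger ordinal is epsilon_0 (from PA (Peano Arithmetic)).

epsilon_0


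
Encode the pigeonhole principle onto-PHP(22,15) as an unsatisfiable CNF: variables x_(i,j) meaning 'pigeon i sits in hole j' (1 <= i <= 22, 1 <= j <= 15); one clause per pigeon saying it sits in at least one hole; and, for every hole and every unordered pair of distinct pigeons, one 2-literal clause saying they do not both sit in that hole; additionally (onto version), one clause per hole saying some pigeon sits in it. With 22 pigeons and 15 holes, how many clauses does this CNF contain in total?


onto-PHP(22,15): 22 pigeons, 15 holes, 22*15 = 330 variables.
- pigeon clauses: one per pigeon -> 22 clauses
- hole clauses: 15 holes * C(22,2) = 15 * 231 -> 3465 clauses
- onto clauses: one per hole -> 15 clauses
Total clauses = 22 + 3465 + 15 = 3502

3502


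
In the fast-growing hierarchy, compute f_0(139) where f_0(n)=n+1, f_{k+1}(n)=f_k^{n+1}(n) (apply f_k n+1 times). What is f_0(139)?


f_0(139) = 139 + 1 = 140

140


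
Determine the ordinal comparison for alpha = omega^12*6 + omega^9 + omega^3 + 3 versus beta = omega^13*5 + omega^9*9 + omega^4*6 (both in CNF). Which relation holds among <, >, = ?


Compare term by term from highest exponent:
alpha = omega^12*6 + omega^9 + omega^3 + 3
beta = omega^13*5 + omega^9*9 + omega^4*6
Term 1: alpha has omega^12*6, beta has omega^13*5
Term 2: alpha has omega^9*1, beta has omega^9*9
Term 3: alpha has omega^3*1, beta has omega^4*6
Term 4: alpha has omega^0*3, beta has omega^0*0
Result: alpha < beta

alpha < beta


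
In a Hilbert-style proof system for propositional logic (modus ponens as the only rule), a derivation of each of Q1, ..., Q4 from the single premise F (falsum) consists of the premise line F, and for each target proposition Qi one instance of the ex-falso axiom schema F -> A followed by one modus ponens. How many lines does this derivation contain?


Ex falso, line by line:
- 1 premise line (F)
- 4 targets, each needing 1 axiom instance (F -> Qi) + 1 MP = 2 lines: 2 * 4 = 8
Total = 1 + 8 = 9 lines.

9


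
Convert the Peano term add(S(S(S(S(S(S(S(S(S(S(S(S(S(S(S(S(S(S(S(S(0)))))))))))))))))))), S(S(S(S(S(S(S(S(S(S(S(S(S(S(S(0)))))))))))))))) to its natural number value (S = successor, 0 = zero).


add(S^20(0), S^15(0)):
S^20(0) = 20
S^15(0) = 15
20 + 15 = 35

35


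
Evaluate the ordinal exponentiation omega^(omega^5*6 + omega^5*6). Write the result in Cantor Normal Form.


omega^(omega^5*6 + omega^5*6):
Both terms of the exponent have the same exponent 5, so they merge: omega^5*6 + omega^5*6 = omega^5*(6+6) = omega^5*12.
omega raised to a CNF ordinal is a single CNF term: Result = omega^(omega^5*12)

omega^(omega^5*12)


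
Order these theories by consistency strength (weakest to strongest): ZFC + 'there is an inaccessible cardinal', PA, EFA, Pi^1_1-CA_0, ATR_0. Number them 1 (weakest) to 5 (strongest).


Ordering by consistency strength:
1. EFA
2. PA
3. ATR_0
4. Pi^1_1-CA_0
5. ZFC + 'there is an inaccessible cardinal'


ZFC + 'there is an inaccessible cardinal'=5, PA=2, EFA=1, Pi^1_1-CA_0=4, ATR_0=3


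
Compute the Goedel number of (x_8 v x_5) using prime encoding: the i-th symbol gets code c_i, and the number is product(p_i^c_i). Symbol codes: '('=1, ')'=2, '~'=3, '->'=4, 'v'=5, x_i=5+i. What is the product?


Formula: (x_8 v x_5)
Symbol codes: [1, 13, 5, 10, 2]
Primes: [2, 3, 5, 7, 11]
p_1^1 = 2^1 = 2
p_2^13 = 3^13 = 1594323
p_3^5 = 5^5 = 3125
p_4^10 = 7^10 = 282475249
p_5^2 = 11^2 = 121
Product = 340582319723641668750

340582319723641668750


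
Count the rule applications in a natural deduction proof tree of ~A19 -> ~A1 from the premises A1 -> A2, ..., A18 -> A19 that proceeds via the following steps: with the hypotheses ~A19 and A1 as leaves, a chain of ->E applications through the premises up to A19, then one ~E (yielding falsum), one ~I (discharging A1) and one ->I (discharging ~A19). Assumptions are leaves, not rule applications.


From hypothesis A1, 18 ->E steps along the 18 premises yield A19.
~E with hypothesis ~A19 gives falsum (1 node); ~I discharging A1 gives ~A1 (1 node); ->I discharging ~A19 gives the goal (1 node).
Total = 18 + 3 = 21 inference nodes.

21


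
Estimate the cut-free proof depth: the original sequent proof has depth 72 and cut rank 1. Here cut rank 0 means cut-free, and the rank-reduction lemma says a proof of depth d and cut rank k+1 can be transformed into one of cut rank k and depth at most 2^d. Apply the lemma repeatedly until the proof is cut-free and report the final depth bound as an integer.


Each rank reduction sends depth d to at most 2^d; cut rank r needs r reductions.
2_0(72) = 72
2_1(72) = 2^72 = 4722366482869645213696
Cut-free depth bound = 4722366482869645213696

4722366482869645213696


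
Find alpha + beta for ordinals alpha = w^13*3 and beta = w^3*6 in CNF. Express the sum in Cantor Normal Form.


Ordinal addition w^13*3 + w^3*6:
Leading exponent of alpha (13) > leading exponent of beta (3).
Since alpha's term has higher exponent than beta's leading term,
the sum is simply alpha followed by beta.
Result = w^13*3 + w^3*6

w^13*3 + w^3*6


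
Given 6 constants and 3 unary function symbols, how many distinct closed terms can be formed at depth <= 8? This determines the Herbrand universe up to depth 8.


Herbrand terms by depth:
Depth 0: 6 constants
Depth 1: 18 new terms (running total: 24)
Depth 2: 54 new terms (running total: 78)
Depth 3: 162 new terms (running total: 240)
Depth 4: 486 new terms (running total: 726)
Depth 5: 1458 new terms (running total: 2184)
Depth 6: 4374 new terms (running total: 6558)
Depth 7: 13122 new terms (running total: 19680)
Depth 8: 39366 new terms (running total: 59046)
Total distinct ground terms = 59046

59046


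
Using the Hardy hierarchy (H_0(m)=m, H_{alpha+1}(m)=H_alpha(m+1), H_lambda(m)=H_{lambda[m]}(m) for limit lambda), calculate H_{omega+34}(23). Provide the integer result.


H_{omega+34}(23):
Unwind the 34 successor steps: H_{omega+34}(23) = H_omega(23+34) = H_omega(57).
H_omega(m) = H_m(m) = m + m = 2m.
Result = 2 * 57 = 114

114


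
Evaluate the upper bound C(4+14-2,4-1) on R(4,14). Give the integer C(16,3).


R(4,14) <= C(4+14-2, 4-1) = C(16, 3)
C(16, 3) = 16! / (3! * 13!)
= 560

560


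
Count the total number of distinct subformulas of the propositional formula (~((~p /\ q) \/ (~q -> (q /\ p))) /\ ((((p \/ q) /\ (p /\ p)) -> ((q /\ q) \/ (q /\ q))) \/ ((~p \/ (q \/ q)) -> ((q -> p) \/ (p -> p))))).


Formula: (~((~p /\ q) \/ (~q -> (q /\ p))) /\ ((((p \/ q) /\ (p /\ p)) -> ((q /\ q) \/ (q /\ q))) \/ ((~p \/ (q \/ q)) -> ((q -> p) \/ (p -> p)))))
Subformulas found:
  1. q
  2. p
  3. ~p
  4. ~q
  5. (q /\ p)
  6. (q /\ q)
  7. (q -> p)
  8. (p -> p)
  9. (p \/ q)
  10. (p /\ p)
  11. (q \/ q)
  12. (~p /\ q)
  13. (~p \/ (q \/ q))
  14. (~q -> (q /\ p))
  15. ((q /\ q) \/ (q /\ q))
  16. ((q -> p) \/ (p -> p))
  17. ((p \/ q) /\ (p /\ p))
  18. ((~p /\ q) \/ (~q -> (q /\ p)))
  19. ~((~p /\ q) \/ (~q -> (q /\ p)))
  20. ((~p \/ (q \/ q)) -> ((q -> p) \/ (p -> p)))
  21. (((p \/ q) /\ (p /\ p)) -> ((q /\ q) \/ (q /\ q)))
  22. ((((p \/ q) /\ (p /\ p)) -> ((q /\ q) \/ (q /\ q))) \/ ((~p \/ (q \/ q)) -> ((q -> p) \/ (p -> p))))
  23. (~((~p /\ q) \/ (~q -> (q /\ p))) /\ ((((p \/ q) /\ (p /\ p)) -> ((q /\ q) \/ (q /\ q))) \/ ((~p \/ (q \/ q)) -> ((q -> p) \/ (p -> p)))))
Total distinct subformulas = 23

23


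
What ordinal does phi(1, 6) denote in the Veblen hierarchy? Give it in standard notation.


phi(1, 6):
phi(1, beta) = epsilon_beta (the beta-th epsilon number).
phi(1, 6) = epsilon_6

epsilon_6


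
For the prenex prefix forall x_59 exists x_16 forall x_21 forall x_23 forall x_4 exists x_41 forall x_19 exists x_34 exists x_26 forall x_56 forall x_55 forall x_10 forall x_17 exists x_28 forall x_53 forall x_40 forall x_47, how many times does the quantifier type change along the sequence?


Walk the prefix and count type changes:
  position 1: forall -> exists <-- alternation
  position 2: exists -> forall <-- alternation
  position 3: forall -> forall
  position 4: forall -> forall
  position 5: forall -> exists <-- alternation
  position 6: exists -> forall <-- alternation
  position 7: forall -> exists <-- alternation
  position 8: exists -> exists
  position 9: exists -> forall <-- alternation
  position 10: forall -> forall
  position 11: forall -> forall
  position 12: forall -> forall
  position 13: forall -> exists <-- alternation
  position 14: exists -> forall <-- alternation
  position 15: forall -> forall
  position 16: forall -> forall
Total alternations = 8

8


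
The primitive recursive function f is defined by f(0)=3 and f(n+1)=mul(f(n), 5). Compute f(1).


f(0) = 3
f(1) = mul(f(0), 5) = mul(3, 5) = 15


15


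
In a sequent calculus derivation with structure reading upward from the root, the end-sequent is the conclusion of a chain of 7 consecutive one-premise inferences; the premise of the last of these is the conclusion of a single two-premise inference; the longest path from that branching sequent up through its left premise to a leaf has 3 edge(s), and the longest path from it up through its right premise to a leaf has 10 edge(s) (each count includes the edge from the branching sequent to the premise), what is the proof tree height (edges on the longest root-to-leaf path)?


Longest path through the left premise: 3 edges (measured from the branching sequent)
Longest path through the right premise: 10 edges
Height of the subtree rooted at the branching sequent: max(3, 10) = 10
The branching sequent sits 7 edges above the root (the chain of one-premise inferences), so height = 10 + 7 = 17

17


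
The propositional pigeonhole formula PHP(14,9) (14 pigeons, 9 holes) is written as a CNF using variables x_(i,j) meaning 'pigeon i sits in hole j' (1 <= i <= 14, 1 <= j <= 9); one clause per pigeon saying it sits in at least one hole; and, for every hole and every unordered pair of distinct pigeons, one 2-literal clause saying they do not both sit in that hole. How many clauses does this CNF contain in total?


PHP(14,9): 14 pigeons, 9 holes, 14*9 = 126 variables.
- pigeon clauses: one per pigeon -> 14 clauses
- hole clauses: 9 holes * C(14,2) = 9 * 91 -> 819 clauses
Total clauses = 14 + 819 = 833

833


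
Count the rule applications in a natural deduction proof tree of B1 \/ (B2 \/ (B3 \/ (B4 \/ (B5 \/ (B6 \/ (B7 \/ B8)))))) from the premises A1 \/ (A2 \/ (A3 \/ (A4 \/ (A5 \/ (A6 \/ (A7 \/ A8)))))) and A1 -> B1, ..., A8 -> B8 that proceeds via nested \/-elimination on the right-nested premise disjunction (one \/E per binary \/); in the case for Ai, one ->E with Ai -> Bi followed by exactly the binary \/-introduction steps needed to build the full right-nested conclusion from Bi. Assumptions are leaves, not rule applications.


Constructive dilemma with 8 branches, all disjunctions right-nested:
- \/E: the premise has 7 binary \/, each eliminated once: 7 nodes.
- ->E: one per case (Ai with Ai -> Bi gives Bi): 8 nodes.
- \/I: in case i < n, Bi needs 1 step to form Bi \/ (B(i+1) \/ ...) and then i-1 steps to prepend B(i-1), ..., B1, i.e. i steps; in case i = n, B8 needs 7 prepend steps.
  \/I total = (1 + 2 + ... + 7) + 7 = 28 + 7 = 35 nodes.
Total = 7 + 8 + 35 = 50

50


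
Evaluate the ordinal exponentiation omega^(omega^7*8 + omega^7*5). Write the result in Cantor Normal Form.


omega^(omega^7*8 + omega^7*5):
Both terms of the exponent have the same exponent 7, so they merge: omega^7*8 + omega^7*5 = omega^7*(8+5) = omega^7*13.
omega raised to a CNF ordinal is a single CNF term: Result = omega^(omega^7*13)

omega^(omega^7*13)


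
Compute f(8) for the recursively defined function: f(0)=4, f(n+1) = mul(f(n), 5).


f(0) = 4
f(1) = mul(f(0), 5) = mul(4, 5) = 20
f(2) = mul(f(1), 5) = mul(20, 5) = 100
f(3) = mul(f(2), 5) = mul(100, 5) = 500
f(4) = mul(f(3), 5) = mul(500, 5) = 2500
f(5) = mul(f(4), 5) = mul(2500, 5) = 12500
f(6) = mul(f(5), 5) = mul(12500, 5) = 62500
f(7) = mul(f(6), 5) = mul(62500, 5) = 312500
f(8) = mul(f(7), 5) = mul(312500, 5) = 1562500


1562500


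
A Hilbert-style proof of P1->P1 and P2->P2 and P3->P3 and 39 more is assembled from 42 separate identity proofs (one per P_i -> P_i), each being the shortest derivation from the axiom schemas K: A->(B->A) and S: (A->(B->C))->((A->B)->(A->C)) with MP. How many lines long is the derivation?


The shortest proof of A->A from K and S in the Hilbert calculus has exactly 5 lines:
(1) K instance A->((A->A)->A), (2) S instance, (3) MP on 1,2, (4) K instance A->(A->A), (5) MP on 3,4.
For 42 independent identities: 42 * 5 = 210 lines total.

210


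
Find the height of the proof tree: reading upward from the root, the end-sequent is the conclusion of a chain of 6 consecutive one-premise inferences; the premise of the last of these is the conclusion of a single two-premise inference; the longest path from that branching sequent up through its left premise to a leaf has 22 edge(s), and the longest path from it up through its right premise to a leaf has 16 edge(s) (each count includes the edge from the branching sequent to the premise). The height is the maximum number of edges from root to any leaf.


Longest path through the left premise: 22 edges (measured from the branching sequent)
Longest path through the right premise: 16 edges
Height of the subtree rooted at the branching sequent: max(22, 16) = 22
The branching sequent sits 6 edges above the root (the chain of one-premise inferences), so height = 22 + 6 = 28

28


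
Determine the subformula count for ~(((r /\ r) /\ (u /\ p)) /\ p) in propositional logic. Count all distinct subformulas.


Formula: ~(((r /\ r) /\ (u /\ p)) /\ p)
Subformulas found:
  1. u
  2. r
  3. p
  4. (r /\ r)
  5. (u /\ p)
  6. ((r /\ r) /\ (u /\ p))
  7. (((r /\ r) /\ (u /\ p)) /\ p)
  8. ~(((r /\ r) /\ (u /\ p)) /\ p)
Total distinct subformulas = 8

8


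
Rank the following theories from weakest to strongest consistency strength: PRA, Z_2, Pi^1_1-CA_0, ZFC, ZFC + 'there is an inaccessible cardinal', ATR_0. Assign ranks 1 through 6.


Ordering by consistency strength:
1. PRA
2. ATR_0
3. Pi^1_1-CA_0
4. Z_2
5. ZFC
6. ZFC + 'there is an inaccessible cardinal'


PRA=1, Z_2=4, Pi^1_1-CA_0=3, ZFC=5, ZFC + 'there is an inaccessible cardinal'=6, ATR_0=2


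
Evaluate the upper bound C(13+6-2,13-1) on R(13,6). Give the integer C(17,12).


R(13,6) <= C(13+6-2, 13-1) = C(17, 12)
C(17, 12) = 17! / (12! * 5!)
= 6188

6188


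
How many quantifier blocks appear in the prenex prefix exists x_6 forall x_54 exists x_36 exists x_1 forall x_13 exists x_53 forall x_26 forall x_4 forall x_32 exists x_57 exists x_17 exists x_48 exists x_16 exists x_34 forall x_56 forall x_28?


Alternations = 7.
Blocks = alternations + 1 = 8

8


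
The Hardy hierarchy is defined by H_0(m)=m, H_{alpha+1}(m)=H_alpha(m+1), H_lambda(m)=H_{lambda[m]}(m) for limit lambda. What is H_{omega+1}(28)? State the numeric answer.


H_{omega+1}(28):
Unwind the 1 successor steps: H_{omega+1}(28) = H_omega(28+1) = H_omega(29).
H_omega(m) = H_m(m) = m + m = 2m.
Result = 2 * 29 = 58

58


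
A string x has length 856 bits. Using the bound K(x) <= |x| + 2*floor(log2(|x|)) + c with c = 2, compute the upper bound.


floor(log2(856)) = 9
2 * 9 = 18
K(x) <= 856 + 18 + 2 = 876

876


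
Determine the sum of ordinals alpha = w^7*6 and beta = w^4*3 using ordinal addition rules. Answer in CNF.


Ordinal addition w^7*6 + w^4*3:
Leading exponent of alpha (7) > leading exponent of beta (4).
Since alpha's term has higher exponent than beta's leading term,
the sum is simply alpha followed by beta.
Result = w^7*6 + w^4*3

w^7*6 + w^4*3


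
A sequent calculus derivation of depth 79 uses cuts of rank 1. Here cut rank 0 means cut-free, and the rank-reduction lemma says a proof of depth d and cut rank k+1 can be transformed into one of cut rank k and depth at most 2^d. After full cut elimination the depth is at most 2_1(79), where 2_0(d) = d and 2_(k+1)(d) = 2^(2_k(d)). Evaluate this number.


Each rank reduction sends depth d to at most 2^d; cut rank r needs r reductions.
2_0(79) = 79
2_1(79) = 2^79 = 604462909807314587353088
Cut-free depth bound = 604462909807314587353088

604462909807314587353088


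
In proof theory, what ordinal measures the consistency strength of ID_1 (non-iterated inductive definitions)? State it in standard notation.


The proof-theoretic ordinal of ID_1 (non-iterated inductive definitions) is a standard result in ordinal analysis.
This ordinal is the supremum of order types of primitive recursive well-orderings
that the theory can prove to be well-ordered.
For ID_1 (non-iterated inductive definitions), the proof-theoretic ordinal is psi_0(epsilon_{Omega+1}).

psi_0(epsilon_{Omega+1})


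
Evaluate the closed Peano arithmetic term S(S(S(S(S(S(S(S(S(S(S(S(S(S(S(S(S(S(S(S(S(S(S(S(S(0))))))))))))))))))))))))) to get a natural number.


Counting successors applied to 0:
25 applications of S to 0 = 25

25


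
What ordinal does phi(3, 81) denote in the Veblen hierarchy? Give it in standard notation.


phi(3, 81):
phi(3, beta) = eta_beta (the beta-th eta number, fixed point of zeta).
phi(3, 81) = eta_81

eta_81


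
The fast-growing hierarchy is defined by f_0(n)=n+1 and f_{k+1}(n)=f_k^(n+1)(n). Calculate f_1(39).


f_1(39) = f_0^40(39)
f_0 adds 1 each time, applied 40 times.
f_1(39) = 39 + 40 = 79

79


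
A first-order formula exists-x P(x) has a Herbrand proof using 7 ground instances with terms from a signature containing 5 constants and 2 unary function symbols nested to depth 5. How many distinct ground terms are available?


Herbrand terms by depth:
Depth 0: 5 constants
Depth 1: 10 new terms (running total: 15)
Depth 2: 20 new terms (running total: 35)
Depth 3: 40 new terms (running total: 75)
Depth 4: 80 new terms (running total: 155)
Depth 5: 160 new terms (running total: 315)
Total distinct ground terms = 315

315


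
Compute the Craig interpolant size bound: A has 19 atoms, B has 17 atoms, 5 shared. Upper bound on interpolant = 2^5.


Shared atoms = 5
Craig interpolant size bound = 2^5
= 32

32


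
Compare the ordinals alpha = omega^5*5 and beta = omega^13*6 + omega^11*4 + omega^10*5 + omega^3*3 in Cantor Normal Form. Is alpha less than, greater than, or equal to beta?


Compare term by term from highest exponent:
alpha = omega^5*5
beta = omega^13*6 + omega^11*4 + omega^10*5 + omega^3*3
Term 1: alpha has omega^5*5, beta has omega^13*6
Term 2: alpha has omega^0*0, beta has omega^11*4
Term 3: alpha has omega^0*0, beta has omega^10*5
Term 4: alpha has omega^0*0, beta has omega^3*3
Result: alpha < beta

alpha < beta


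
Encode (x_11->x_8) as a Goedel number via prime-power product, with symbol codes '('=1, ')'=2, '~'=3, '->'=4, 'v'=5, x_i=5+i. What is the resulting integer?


Formula: (x_11->x_8)
Symbol codes: [1, 16, 4, 13, 2]
Primes: [2, 3, 5, 7, 11]
p_1^1 = 2^1 = 2
p_2^16 = 3^16 = 43046721
p_3^4 = 5^4 = 625
p_4^13 = 7^13 = 96889010407
p_5^2 = 11^2 = 121
Product = 630826572592129098858750

630826572592129098858750


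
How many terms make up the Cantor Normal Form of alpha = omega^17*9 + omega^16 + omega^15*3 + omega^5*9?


CNF: omega^17*9 + omega^16 + omega^15*3 + omega^5*9
Count the summands separated by '+':
  term 1: omega^17*9
  term 2: omega^16
  term 3: omega^15*3
  term 4: omega^5*9
Total terms = 4

4


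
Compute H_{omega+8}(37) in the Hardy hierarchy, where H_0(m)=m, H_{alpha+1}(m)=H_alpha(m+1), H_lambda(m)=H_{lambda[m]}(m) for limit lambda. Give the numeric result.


H_{omega+8}(37):
Unwind the 8 successor steps: H_{omega+8}(37) = H_omega(37+8) = H_omega(45).
H_omega(m) = H_m(m) = m + m = 2m.
Result = 2 * 45 = 90

90


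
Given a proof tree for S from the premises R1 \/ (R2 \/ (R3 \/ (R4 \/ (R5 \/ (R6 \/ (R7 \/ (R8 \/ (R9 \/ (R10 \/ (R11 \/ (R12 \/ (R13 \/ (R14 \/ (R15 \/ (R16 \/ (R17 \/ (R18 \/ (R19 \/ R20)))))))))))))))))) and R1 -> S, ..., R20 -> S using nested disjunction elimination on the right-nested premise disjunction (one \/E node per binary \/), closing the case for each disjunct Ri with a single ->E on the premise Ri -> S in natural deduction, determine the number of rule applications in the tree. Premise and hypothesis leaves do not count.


The premise R1 \/ (R2 \/ (R3 \/ (R4 \/ (R5 \/ (R6 \/ (R7 \/ (R8 \/ (R9 \/ (R10 \/ (R11 \/ (R12 \/ (R13 \/ (R14 \/ (R15 \/ (R16 \/ (R17 \/ (R18 \/ (R19 \/ R20)))))))))))))))))) contains 20 disjuncts, hence 19 binary \/ connectives.
- Each binary \/ is eliminated once: 19 \/E nodes.
- Each of the 20 cases Ri derives S by one ->E with Ri -> S: 20 ->E nodes.
Total = 19 + 20 = 39

39


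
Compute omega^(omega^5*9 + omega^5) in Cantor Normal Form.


omega^(omega^5*9 + omega^5):
Both terms of the exponent have the same exponent 5, so they merge: omega^5*9 + omega^5 = omega^5*(9+1) = omega^5*10.
omega raised to a CNF ordinal is a single CNF term: Result = omega^(omega^5*10)

omega^(omega^5*10)


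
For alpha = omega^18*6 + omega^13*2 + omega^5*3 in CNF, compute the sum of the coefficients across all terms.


CNF: omega^18*6 + omega^13*2 + omega^5*3
Coefficients: 6 + 2 + 3 = 11

11


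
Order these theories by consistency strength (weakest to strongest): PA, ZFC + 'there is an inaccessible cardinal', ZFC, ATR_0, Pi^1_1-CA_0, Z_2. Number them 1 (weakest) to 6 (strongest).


Ordering by consistency strength:
1. PA
2. ATR_0
3. Pi^1_1-CA_0
4. Z_2
5. ZFC
6. ZFC + 'there is an inaccessible cardinal'


PA=1, ZFC + 'there is an inaccessible cardinal'=6, ZFC=5, ATR_0=2, Pi^1_1-CA_0=3, Z_2=4


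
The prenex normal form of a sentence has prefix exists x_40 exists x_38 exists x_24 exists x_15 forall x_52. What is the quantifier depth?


Quantifier prefix has 5 quantifier symbols.
Quantifier depth = 5

5


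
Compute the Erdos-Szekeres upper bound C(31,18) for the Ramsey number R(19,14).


R(19,14) <= C(19+14-2, 19-1) = C(31, 18)
C(31, 18) = 31! / (18! * 13!)
= 206253075

206253075


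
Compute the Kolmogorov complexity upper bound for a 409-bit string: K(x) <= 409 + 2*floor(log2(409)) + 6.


floor(log2(409)) = 8
2 * 8 = 16
K(x) <= 409 + 16 + 6 = 431

431


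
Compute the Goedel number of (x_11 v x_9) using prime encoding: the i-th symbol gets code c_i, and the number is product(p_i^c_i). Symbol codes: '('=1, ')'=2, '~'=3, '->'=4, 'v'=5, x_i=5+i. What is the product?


Formula: (x_11 v x_9)
Symbol codes: [1, 16, 5, 14, 2]
Primes: [2, 3, 5, 7, 11]
p_1^1 = 2^1 = 2
p_2^16 = 3^16 = 43046721
p_3^5 = 5^5 = 3125
p_4^14 = 7^14 = 678223072849
p_5^2 = 11^2 = 121
Product = 22078930040724518460056250

22078930040724518460056250


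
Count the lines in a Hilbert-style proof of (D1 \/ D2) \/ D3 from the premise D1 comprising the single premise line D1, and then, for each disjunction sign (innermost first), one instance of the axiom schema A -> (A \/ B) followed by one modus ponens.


Building the left-nested 3-ary disjunction from D1:
- 1 premise line (D1)
- 3 disjuncts means 2 disjunction signs; each needs 1 axiom instance + 1 MP = 2 lines: 2 * 2 = 4
Total = 1 + 4 = 5 lines.

5


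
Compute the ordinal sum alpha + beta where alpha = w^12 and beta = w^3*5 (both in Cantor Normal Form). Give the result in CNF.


Ordinal addition w^12 + w^3*5:
Leading exponent of alpha (12) > leading exponent of beta (3).
Since alpha's term has higher exponent than beta's leading term,
the sum is simply alpha followed by beta.
Result = w^12 + w^3*5

w^12 + w^3*5


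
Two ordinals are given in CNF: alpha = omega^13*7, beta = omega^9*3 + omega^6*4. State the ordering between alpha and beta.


Compare term by term from highest exponent:
alpha = omega^13*7
beta = omega^9*3 + omega^6*4
Term 1: alpha has omega^13*7, beta has omega^9*3
Term 2: alpha has omega^0*0, beta has omega^6*4
Result: alpha > beta

alpha > beta


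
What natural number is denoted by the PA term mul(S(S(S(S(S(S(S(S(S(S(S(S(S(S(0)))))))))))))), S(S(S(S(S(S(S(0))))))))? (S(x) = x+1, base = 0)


mul(S^14(0), S^7(0)):
S^14(0) = 14
S^7(0) = 7
14 * 7 = 98

98


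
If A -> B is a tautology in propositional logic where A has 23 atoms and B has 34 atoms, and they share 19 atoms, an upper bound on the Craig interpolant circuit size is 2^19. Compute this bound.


Shared atoms = 19
Craig interpolant size bound = 2^19
= 524288

524288


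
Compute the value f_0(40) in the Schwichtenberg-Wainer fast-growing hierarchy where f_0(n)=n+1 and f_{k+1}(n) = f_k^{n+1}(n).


f_0(40) = 40 + 1 = 41

41


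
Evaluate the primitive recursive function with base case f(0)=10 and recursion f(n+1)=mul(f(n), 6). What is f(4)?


f(0) = 10
f(1) = mul(f(0), 6) = mul(10, 6) = 60
f(2) = mul(f(1), 6) = mul(60, 6) = 360
f(3) = mul(f(2), 6) = mul(360, 6) = 2160
f(4) = mul(f(3), 6) = mul(2160, 6) = 12960


12960


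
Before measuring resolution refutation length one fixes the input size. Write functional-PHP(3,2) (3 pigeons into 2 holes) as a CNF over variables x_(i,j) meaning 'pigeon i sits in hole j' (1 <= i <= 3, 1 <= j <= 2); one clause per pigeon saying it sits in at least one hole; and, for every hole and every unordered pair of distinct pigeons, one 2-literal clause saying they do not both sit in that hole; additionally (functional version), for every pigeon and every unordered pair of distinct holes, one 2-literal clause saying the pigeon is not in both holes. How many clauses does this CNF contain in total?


functional-PHP(3,2): 3 pigeons, 2 holes, 3*2 = 6 variables.
- pigeon clauses: one per pigeon -> 3 clauses
- hole clauses: 2 holes * C(3,2) = 2 * 3 -> 6 clauses
- functional clauses: 3 pigeons * C(2,2) = 3 * 1 -> 3 clauses
Total clauses = 3 + 6 + 3 = 12

12


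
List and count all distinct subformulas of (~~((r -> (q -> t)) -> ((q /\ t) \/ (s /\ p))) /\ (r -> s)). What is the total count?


Formula: (~~((r -> (q -> t)) -> ((q /\ t) \/ (s /\ p))) /\ (r -> s))
Subformulas found:
  1. q
  2. s
  3. r
  4. t
  5. p
  6. (q /\ t)
  7. (q -> t)
  8. (s /\ p)
  9. (r -> s)
  10. (r -> (q -> t))
  11. ((q /\ t) \/ (s /\ p))
  12. ((r -> (q -> t)) -> ((q /\ t) \/ (s /\ p)))
  13. ~((r -> (q -> t)) -> ((q /\ t) \/ (s /\ p)))
  14. ~~((r -> (q -> t)) -> ((q /\ t) \/ (s /\ p)))
  15. (~~((r -> (q -> t)) -> ((q /\ t) \/ (s /\ p))) /\ (r -> s))
Total distinct subformulas = 15

15


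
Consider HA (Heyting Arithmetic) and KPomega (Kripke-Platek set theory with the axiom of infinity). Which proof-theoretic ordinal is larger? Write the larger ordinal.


Proof-theoretic ordinal of HA (Heyting Arithmetic): epsilon_0
Proof-theoretic ordinal of KPomega (Kripke-Platek set theory with the axiom of infinity): psi_0(epsilon_{Omega+1})
Comparing: epsilon_0 < psi_0(epsilon_{Omega+1}).
The larger ordinal is psi_0(epsilon_{Omega+1}) (from KPomega (Kripke-Platek set theory with the axiom of infinity)).

psi_0(epsilon_{Omega+1})


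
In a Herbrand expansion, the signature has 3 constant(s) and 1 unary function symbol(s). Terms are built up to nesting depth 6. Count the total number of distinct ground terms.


Herbrand terms by depth:
Depth 0: 3 constants
Depth 1: 3 new terms (running total: 6)
Depth 2: 3 new terms (running total: 9)
Depth 3: 3 new terms (running total: 12)
Depth 4: 3 new terms (running total: 15)
Depth 5: 3 new terms (running total: 18)
Depth 6: 3 new terms (running total: 21)
Total distinct ground terms = 21

21


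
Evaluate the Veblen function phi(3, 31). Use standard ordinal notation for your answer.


phi(3, 31):
phi(3, beta) = eta_beta (the beta-th eta number, fixed point of zeta).
phi(3, 31) = eta_31

eta_31


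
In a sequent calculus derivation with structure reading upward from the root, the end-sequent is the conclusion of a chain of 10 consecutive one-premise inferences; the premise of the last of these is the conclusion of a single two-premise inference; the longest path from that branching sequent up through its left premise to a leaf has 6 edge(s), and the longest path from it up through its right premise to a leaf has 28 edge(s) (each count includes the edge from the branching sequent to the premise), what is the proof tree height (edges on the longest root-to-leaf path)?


Longest path through the left premise: 6 edges (measured from the branching sequent)
Longest path through the right premise: 28 edges
Height of the subtree rooted at the branching sequent: max(6, 28) = 28
The branching sequent sits 10 edges above the root (the chain of one-premise inferences), so height = 28 + 10 = 38

38


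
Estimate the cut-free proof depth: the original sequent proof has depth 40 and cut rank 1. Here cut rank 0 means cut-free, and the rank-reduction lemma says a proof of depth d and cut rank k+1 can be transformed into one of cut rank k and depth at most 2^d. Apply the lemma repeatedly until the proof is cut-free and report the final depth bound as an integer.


Each rank reduction sends depth d to at most 2^d; cut rank r needs r reductions.
2_0(40) = 40
2_1(40) = 2^40 = 1099511627776
Cut-free depth bound = 1099511627776

1099511627776


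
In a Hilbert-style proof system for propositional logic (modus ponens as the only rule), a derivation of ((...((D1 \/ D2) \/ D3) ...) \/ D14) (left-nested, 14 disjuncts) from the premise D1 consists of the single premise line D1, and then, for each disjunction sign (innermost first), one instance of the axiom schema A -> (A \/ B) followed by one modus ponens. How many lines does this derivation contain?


Building the left-nested 14-ary disjunction from D1:
- 1 premise line (D1)
- 14 disjuncts means 13 disjunction signs; each needs 1 axiom instance + 1 MP = 2 lines: 2 * 13 = 26
Total = 1 + 26 = 27 lines.

27


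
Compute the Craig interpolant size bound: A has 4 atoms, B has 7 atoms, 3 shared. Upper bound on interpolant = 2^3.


Shared atoms = 3
Craig interpolant size bound = 2^3
= 8

8


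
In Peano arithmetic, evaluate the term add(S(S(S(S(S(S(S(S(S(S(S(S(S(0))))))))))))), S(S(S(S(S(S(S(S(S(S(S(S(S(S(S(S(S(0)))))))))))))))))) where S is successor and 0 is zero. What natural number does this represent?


add(S^13(0), S^17(0)):
S^13(0) = 13
S^17(0) = 17
13 + 17 = 30

30


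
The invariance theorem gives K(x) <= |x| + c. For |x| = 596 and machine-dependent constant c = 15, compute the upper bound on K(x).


K(x) <= |x| + c = 596 + 15 = 611

611


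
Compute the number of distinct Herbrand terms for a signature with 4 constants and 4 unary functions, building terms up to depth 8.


Herbrand terms by depth:
Depth 0: 4 constants
Depth 1: 16 new terms (running total: 20)
Depth 2: 64 new terms (running total: 84)
Depth 3: 256 new terms (running total: 340)
Depth 4: 1024 new terms (running total: 1364)
Depth 5: 4096 new terms (running total: 5460)
Depth 6: 16384 new terms (running total: 21844)
Depth 7: 65536 new terms (running total: 87380)
Depth 8: 262144 new terms (running total: 349524)
Total distinct ground terms = 349524

349524


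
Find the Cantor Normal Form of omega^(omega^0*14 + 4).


omega^(omega^0*14 + 4):
omega^0 = 1, so the exponent is 14 + 4 = 18 (finite ordinal addition).
Result = omega^18, already a single CNF term.

omega^18


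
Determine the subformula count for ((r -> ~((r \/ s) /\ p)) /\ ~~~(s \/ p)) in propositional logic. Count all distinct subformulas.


Formula: ((r -> ~((r \/ s) /\ p)) /\ ~~~(s \/ p))
Subformulas found:
  1. s
  2. r
  3. p
  4. (r \/ s)
  5. (s \/ p)
  6. ~(s \/ p)
  7. ~~(s \/ p)
  8. ~~~(s \/ p)
  9. ((r \/ s) /\ p)
  10. ~((r \/ s) /\ p)
  11. (r -> ~((r \/ s) /\ p))
  12. ((r -> ~((r \/ s) /\ p)) /\ ~~~(s \/ p))
Total distinct subformulas = 12

12


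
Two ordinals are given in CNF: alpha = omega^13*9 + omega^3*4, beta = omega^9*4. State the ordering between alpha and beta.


Compare term by term from highest exponent:
alpha = omega^13*9 + omega^3*4
beta = omega^9*4
Term 1: alpha has omega^13*9, beta has omega^9*4
Term 2: alpha has omega^3*4, beta has omega^0*0
Result: alpha > beta

alpha > beta


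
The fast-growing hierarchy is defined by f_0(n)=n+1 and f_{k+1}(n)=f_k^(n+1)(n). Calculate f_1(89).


f_1(89) = f_0^90(89)
f_0 adds 1 each time, applied 90 times.
f_1(89) = 89 + 90 = 179

179


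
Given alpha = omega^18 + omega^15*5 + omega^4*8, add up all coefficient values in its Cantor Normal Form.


CNF: omega^18 + omega^15*5 + omega^4*8
Coefficients: 1 + 5 + 8 = 14

14


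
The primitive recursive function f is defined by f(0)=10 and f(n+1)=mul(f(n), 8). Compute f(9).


f(0) = 10
f(1) = mul(f(0), 8) = mul(10, 8) = 80
f(2) = mul(f(1), 8) = mul(80, 8) = 640
f(3) = mul(f(2), 8) = mul(640, 8) = 5120
f(4) = mul(f(3), 8) = mul(5120, 8) = 40960
f(5) = mul(f(4), 8) = mul(40960, 8) = 327680
f(6) = mul(f(5), 8) = mul(327680, 8) = 2621440
f(7) = mul(f(6), 8) = mul(2621440, 8) = 20971520
f(8) = mul(f(7), 8) = mul(20971520, 8) = 167772160
f(9) = mul(f(8), 8) = mul(167772160, 8) = 1342177280


1342177280


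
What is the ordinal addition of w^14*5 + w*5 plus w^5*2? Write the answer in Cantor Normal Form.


Ordinal addition (w^14*5 + w*5) + w^5*2:
alpha's leading term has exponent 14 > beta's exponent 5, so it survives.
alpha's tail term has exponent 1 < beta's exponent 5, so it is absorbed by beta.
In ordinal addition, any term followed by a strictly larger-exponent term is absorbed.
Result = w^14*5 + w^5*2

w^14*5 + w^5*2


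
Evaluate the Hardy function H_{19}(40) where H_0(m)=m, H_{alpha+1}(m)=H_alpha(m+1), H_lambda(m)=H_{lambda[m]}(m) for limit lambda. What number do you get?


H_19(40):
For finite ordinals k, H_k(n) = n + k (each successor step adds 1).
H_19(40) = 40 + 19 = 59

59


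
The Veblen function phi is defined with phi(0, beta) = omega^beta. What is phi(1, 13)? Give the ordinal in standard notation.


phi(1, 13):
phi(1, beta) = epsilon_beta (the beta-th epsilon number).
phi(1, 13) = epsilon_13

epsilon_13


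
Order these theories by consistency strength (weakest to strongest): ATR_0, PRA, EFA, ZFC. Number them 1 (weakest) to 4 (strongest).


Ordering by consistency strength:
1. EFA
2. PRA
3. ATR_0
4. ZFC


ATR_0=3, PRA=2, EFA=1, ZFC=4


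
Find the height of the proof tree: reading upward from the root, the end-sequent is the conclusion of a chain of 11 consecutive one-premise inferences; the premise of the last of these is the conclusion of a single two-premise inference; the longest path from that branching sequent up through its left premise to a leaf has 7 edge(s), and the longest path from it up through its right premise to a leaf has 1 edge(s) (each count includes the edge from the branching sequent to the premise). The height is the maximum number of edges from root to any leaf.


Longest path through the left premise: 7 edges (measured from the branching sequent)
Longest path through the right premise: 1 edges
Height of the subtree rooted at the branching sequent: max(7, 1) = 7
The branching sequent sits 11 edges above the root (the chain of one-premise inferences), so height = 7 + 11 = 18

18


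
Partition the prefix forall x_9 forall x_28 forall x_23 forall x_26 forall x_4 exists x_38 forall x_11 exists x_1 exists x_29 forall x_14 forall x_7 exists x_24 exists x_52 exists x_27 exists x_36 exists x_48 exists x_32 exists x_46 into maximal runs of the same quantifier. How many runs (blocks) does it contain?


Alternations = 5.
Blocks = alternations + 1 = 6

6


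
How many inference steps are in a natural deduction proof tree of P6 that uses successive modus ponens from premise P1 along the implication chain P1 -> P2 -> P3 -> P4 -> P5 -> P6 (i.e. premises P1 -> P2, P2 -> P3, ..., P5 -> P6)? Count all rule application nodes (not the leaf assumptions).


We have a chain: P1 -> P2 -> P3 -> P4 -> P5 -> P6.
Each modus ponens application produces the next variable.
The chain has 6 propositions, so 6-1 = 5 modus ponens steps.
Total inference nodes = 5

5


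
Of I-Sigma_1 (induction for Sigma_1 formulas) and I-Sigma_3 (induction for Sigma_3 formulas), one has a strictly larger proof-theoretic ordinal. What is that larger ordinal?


Proof-theoretic ordinal of I-Sigma_1 (induction for Sigma_1 formulas): omega^omega
Proof-theoretic ordinal of I-Sigma_3 (induction for Sigma_3 formulas): omega^(omega^(omega^omega))
Comparing: omega^omega < omega^(omega^(omega^omega)).
The larger ordinal is omega^(omega^(omega^omega)) (from I-Sigma_3 (induction for Sigma_3 formulas)).

omega^(omega^(omega^omega))


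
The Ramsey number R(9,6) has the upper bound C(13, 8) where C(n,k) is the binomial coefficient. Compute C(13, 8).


R(9,6) <= C(9+6-2, 9-1) = C(13, 8)
C(13, 8) = 13! / (8! * 5!)
= 1287

1287


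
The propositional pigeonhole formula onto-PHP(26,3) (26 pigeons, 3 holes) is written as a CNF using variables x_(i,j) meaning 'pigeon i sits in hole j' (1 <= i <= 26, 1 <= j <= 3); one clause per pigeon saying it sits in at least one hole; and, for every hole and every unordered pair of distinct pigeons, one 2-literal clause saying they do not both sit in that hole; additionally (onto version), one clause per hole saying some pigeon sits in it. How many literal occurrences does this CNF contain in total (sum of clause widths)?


onto-PHP(26,3): 26 pigeons, 3 holes, 26*3 = 78 variables.
- pigeon clauses: one per pigeon -> 26 clauses of width 3 -> 78 literals
- hole clauses: 3 holes * C(26,2) = 3 * 325 -> 975 clauses of width 2 -> 1950 literals
- onto clauses: one per hole -> 3 clauses of width 26 -> 78 literals
Total literal occurrences = 78 + 1950 + 78 = 2106

2106


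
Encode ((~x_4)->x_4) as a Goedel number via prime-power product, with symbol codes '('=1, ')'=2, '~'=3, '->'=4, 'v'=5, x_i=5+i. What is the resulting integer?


Formula: ((~x_4)->x_4)
Symbol codes: [1, 1, 3, 9, 2, 4, 9, 2]
Primes: [2, 3, 5, 7, 11, 13, 17, 19]
p_1^1 = 2^1 = 2
p_2^1 = 3^1 = 3
p_3^3 = 5^3 = 125
p_4^9 = 7^9 = 40353607
p_5^2 = 11^2 = 121
p_6^4 = 13^4 = 28561
p_7^9 = 17^9 = 118587876497
p_8^2 = 19^2 = 361
Product = 4477647462334711002605646629250

4477647462334711002605646629250


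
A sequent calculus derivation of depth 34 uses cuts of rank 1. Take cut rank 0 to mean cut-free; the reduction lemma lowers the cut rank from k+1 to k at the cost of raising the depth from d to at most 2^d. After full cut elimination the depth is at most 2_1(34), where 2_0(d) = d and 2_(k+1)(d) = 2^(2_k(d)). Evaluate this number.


Each rank reduction sends depth d to at most 2^d; cut rank r needs r reductions.
2_0(34) = 34
2_1(34) = 2^34 = 17179869184
Cut-free depth bound = 17179869184

17179869184


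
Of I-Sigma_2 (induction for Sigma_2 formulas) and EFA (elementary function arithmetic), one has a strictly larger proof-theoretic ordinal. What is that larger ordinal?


Proof-theoretic ordinal of I-Sigma_2 (induction for Sigma_2 formulas): omega^(omega^omega)
Proof-theoretic ordinal of EFA (elementary function arithmetic): omega^3
Comparing: omega^3 < omega^(omega^omega).
The larger ordinal is omega^(omega^omega) (from I-Sigma_2 (induction for Sigma_2 formulas)).

omega^(omega^omega)
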